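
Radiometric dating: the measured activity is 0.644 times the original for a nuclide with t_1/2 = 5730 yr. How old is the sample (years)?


lambda = ln(2) / t_half = ln(2) / 5730 = 1.209681e-04 /yr
t = -ln(A/A0) / lambda
t = -ln(0.644) / 1.209681e-04
t = 3637.8 yr

3637.8


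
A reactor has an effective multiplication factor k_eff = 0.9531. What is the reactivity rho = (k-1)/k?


rho = (k_eff - 1) / k_eff
rho = (0.9531 - 1) / 0.9531
rho = -0.049208

-0.049208


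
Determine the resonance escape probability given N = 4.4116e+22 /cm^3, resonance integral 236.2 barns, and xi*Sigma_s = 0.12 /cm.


p = exp(-N * I * 1e-24 / (xi*Sigma_s))
p = exp(-4.4116e+22 * 236.2 * 1e-24 / 0.12)
p = 1.9411e-38

1.9411e-38


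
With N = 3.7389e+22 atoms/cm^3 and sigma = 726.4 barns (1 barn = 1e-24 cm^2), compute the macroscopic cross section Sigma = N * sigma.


Sigma = N * sigma_barns * 1e-24
Sigma = 3.7389e+22 * 726.4 * 1e-24
Sigma = 27.159 /cm

27.159


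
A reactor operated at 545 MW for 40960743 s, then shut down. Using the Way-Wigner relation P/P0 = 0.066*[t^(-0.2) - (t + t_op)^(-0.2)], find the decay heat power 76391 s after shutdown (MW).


P/P0 = 0.066 * [t^(-0.2) - (t + t_op)^(-0.2)]
P/P0 = 0.066 * [76391^(-0.2) - (76391 + 40960743)^(-0.2)]
P/P0 = 0.066 * [0.1055338 - 0.03001681] = 0.004984121
P = 545 * 0.004984121 = 2.7163 MW

2.7163


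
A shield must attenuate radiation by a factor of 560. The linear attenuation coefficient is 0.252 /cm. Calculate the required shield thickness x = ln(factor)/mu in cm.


x = ln(factor) / mu
x = ln(560) / 0.252
x = 25.111 cm

25.111


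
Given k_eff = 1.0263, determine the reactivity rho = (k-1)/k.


rho = (k_eff - 1) / k_eff
rho = (1.0263 - 1) / 1.0263
rho = 0.025626

0.025626


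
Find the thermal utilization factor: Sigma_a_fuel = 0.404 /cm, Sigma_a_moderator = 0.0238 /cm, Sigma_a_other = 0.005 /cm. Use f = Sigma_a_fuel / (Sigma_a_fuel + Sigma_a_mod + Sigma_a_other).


f = Sigma_a_fuel / (Sigma_a_fuel + Sigma_a_mod + Sigma_a_other)
f = 0.404 / (0.404 + 0.0238 + 0.005)
f = 0.93346

0.93346


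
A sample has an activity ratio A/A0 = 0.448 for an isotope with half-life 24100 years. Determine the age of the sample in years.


lambda = ln(2) / t_half = ln(2) / 24100 = 2.876129e-05 /yr
t = -ln(A/A0) / lambda
t = -ln(0.448) / 2.876129e-05
t = 27918 yr

27918


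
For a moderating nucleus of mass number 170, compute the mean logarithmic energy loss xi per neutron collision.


xi = 1 + (A-1)^2/(2A) * ln((A-1)/(A+1))
xi = 1 + (170-1)^2/(2*170) * ln((170-1)/(170 +1))
xi = 0.011719

0.011719


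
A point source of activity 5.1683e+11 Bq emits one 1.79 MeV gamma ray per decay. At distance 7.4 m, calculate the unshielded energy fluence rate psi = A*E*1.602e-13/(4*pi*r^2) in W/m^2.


psi = A * E * 1.602e-13 / (4*pi*r^2)
psi = 5.1683e+11 * 1.79 * 1.602e-13 / (4*pi*7.4^2)
psi = 2.1537e-04 W/m^2

2.1537e-04


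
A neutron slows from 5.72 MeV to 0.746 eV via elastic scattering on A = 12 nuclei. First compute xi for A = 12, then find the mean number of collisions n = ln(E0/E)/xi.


xi = 1 + (A-1)^2/(2A)*ln((A-1)/(A+1)) = 0.1577690 (for A = 12)
n = ln(E0/E) / xi
n = ln(5.72e6 / 0.746) / 0.1577690
n = ln(7.667560e+06) / 0.1577690 = 100.48

100.48


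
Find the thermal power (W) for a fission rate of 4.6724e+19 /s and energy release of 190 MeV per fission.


P = fission_rate * E_MeV * 1.602e-13
P = 4.6724e+19 * 190 * 1.602e-13
P = 1.4222e+09 W

1.4222e+09


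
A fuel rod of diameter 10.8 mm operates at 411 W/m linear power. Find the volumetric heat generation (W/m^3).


r = D / 2 / 1000 = 10.8 / 2 / 1000 = 0.0054 m
q''' = q' / (pi * r^2)
q''' = 411 / (pi * 0.0054^2)
q''' = 4.4865e+06 W/m^3

4.4865e+06


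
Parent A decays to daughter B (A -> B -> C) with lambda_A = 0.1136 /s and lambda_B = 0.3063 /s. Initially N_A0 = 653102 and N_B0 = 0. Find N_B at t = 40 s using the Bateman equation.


N_B(t) = lambda_A * N_A0 / (lambda_B - lambda_A) * [exp(-lambda_A*t) - exp(-lambda_B*t)]
exp(-0.1136*40) = 0.01063080; exp(-0.3063*40) = 4.775557e-06
N_B = 0.1136 * 653102 / (0.3063 - 0.1136) * (0.01063080 - 4.775557e-06)
N_B = 4091.2

4091.2


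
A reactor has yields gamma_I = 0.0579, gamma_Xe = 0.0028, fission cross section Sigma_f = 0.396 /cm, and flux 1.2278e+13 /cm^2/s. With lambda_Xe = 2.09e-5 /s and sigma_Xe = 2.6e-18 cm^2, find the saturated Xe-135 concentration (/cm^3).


Xe_eq = (gamma_I + gamma_Xe) * Sigma_f * phi / (lambda_Xe + sigma_Xe * phi)
Numerator = (0.0579 + 0.0028) * 0.396 * 1.2278e+13 = 2.951287e+11
Denominator = 2.09e-5 + 2.6e-18 * 1.2278e+13 = 5.282280e-05
Xe_eq = 2.951287e+11 / 5.282280e-05 = 5.5871e+15 /cm^3

5.5871e+15


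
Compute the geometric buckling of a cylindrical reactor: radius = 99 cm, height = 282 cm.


B^2 = (2.405/R)^2 + (pi/H)^2
B^2 = (2.405/99)^2 + (pi/282)^2
B^2 = 7.1425e-04 /cm^2

7.1425e-04


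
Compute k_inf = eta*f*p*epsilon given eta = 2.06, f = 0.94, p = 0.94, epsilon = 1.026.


k_inf = eta * f * p * epsilon
k_inf = 2.06 * 0.94 * 0.94 * 1.026
k_inf = 1.8675

1.8675


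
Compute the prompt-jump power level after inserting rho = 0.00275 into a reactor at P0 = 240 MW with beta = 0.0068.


P1/P0 = beta / (beta - rho)
P1/P0 = 0.0068 / (0.0068 - 0.00275) = 1.679012
P1 = 240 * 1.679012 = 402.96 MW

402.96


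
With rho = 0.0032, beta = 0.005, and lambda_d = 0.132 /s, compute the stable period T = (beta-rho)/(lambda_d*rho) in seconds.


T = (beta - rho) / (lambda_d * rho)
T = (0.005 - 0.0032) / (0.132 * 0.0032)
T = 4.2614 s

4.2614


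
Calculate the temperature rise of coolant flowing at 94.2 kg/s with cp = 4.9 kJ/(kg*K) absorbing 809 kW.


dT = Q / (m_dot * cp)
dT = 809 / (94.2 * 4.9)
dT = 1.7527 C

1.7527


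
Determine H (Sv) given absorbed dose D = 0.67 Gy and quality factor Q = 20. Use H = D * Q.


H = D * Q
H = 0.67 * 20
H = 13.400 Sv

13.400


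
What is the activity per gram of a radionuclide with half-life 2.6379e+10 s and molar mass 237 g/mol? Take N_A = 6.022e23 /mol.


lambda = ln(2) / t_half = ln(2) / 2.6379e+10 = 2.627648e-11 /s
SA = lambda * N_A / M
SA = 2.627648e-11 * 6.022e23 / 237
SA = 6.6767e+10 Bq/g

6.6767e+10


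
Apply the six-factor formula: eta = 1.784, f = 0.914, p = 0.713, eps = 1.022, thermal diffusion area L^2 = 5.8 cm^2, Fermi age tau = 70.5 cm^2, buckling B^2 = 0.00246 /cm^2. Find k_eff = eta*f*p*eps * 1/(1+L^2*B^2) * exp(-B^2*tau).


k_inf = eta*f*p*eps = 1.784*0.914*0.713*1.022 = 1.188178
P_TNL = 1/(1 + L^2*B^2) = 1/(1 + 5.8*0.00246) = 0.9859327
P_FNL = exp(-B^2*tau) = exp(-0.00246*70.5) = 0.8407760
k_eff = k_inf * P_TNL * P_FNL = 1.188178 * 0.9859327 * 0.8407760
k_eff = 0.98494

0.98494


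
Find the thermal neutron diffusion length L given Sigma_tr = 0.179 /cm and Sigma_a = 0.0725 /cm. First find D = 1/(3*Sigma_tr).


D = 1 / (3 * Sigma_tr) = 1 / (3 * 0.179) = 1.862197 cm
L = sqrt(D / Sigma_a)
L = sqrt(1.862197 / 0.0725)
L = 5.0681 cm

5.0681


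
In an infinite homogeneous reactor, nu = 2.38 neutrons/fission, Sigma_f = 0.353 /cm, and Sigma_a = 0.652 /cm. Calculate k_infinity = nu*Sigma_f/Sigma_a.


k_inf = nu * Sigma_f / Sigma_a
k_inf = 2.38 * 0.353 / 0.652
k_inf = 1.2886

1.2886


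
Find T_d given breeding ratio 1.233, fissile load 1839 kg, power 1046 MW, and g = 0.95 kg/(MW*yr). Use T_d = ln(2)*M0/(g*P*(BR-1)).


Breeding gain G = BR - 1 = 1.233 - 1 = 0.233
Fissile production rate = g * P * G = 0.95 * 1046 * 0.233 = 231.5321 kg/yr
T_d = ln(2) * M0 / (g * P * G)
T_d = ln(2) * 1839 / 231.5321 = 5.5055 yr

5.5055


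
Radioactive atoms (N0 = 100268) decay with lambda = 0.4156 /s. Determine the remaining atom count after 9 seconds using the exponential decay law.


N = N0 * exp(-lambda * t)
N = 100268 * exp(-0.4156 * 9)
N = 2380.8

2380.8


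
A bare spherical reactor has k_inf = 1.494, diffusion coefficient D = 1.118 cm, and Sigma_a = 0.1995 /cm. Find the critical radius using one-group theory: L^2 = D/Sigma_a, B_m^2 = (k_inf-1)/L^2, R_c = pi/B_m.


L^2 = D / Sigma_a = 1.118 / 0.1995 = 5.604010 cm^2
B_m^2 = (k_inf - 1) / L^2 = (1.494 - 1) / 5.604010 = 0.08815116 /cm^2
For a bare sphere: B_g = pi/R, so R_c = pi / sqrt(B_m^2)
R_c = pi / sqrt(0.08815116) = 10.581 cm

10.581


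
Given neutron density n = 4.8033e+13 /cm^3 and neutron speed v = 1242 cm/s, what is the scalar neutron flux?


phi = n * v
phi = 4.8033e+13 * 1242
phi = 5.9657e+16 /cm^2/s

5.9657e+16


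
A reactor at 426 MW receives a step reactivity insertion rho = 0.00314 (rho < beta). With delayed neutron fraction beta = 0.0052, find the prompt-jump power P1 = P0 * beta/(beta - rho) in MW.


P1/P0 = beta / (beta - rho)
P1/P0 = 0.0052 / (0.0052 - 0.00314) = 2.524272
P1 = 426 * 2.524272 = 1075.3 MW

1075.3


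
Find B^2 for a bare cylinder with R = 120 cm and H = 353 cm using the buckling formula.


B^2 = (2.405/R)^2 + (pi/H)^2
B^2 = (2.405/120)^2 + (pi/353)^2
B^2 = 4.8087e-04 /cm^2

4.8087e-04


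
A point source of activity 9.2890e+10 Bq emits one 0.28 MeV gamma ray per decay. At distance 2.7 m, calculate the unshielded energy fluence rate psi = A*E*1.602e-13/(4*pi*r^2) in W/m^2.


psi = A * E * 1.602e-13 / (4*pi*r^2)
psi = 9.2890e+10 * 0.28 * 1.602e-13 / (4*pi*2.7^2)
psi = 4.5483e-05 W/m^2

4.5483e-05


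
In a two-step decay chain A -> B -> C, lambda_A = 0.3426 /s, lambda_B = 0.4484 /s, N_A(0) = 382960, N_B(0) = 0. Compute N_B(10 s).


N_B(t) = lambda_A * N_A0 / (lambda_B - lambda_A) * [exp(-lambda_A*t) - exp(-lambda_B*t)]
exp(-0.3426*10) = 0.03251675; exp(-0.4484*10) = 0.01128817
N_B = 0.3426 * 382960 / (0.4484 - 0.3426) * (0.03251675 - 0.01128817)
N_B = 26325

26325


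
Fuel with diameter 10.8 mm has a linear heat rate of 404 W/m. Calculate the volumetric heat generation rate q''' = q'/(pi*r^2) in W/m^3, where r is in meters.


r = D / 2 / 1000 = 10.8 / 2 / 1000 = 0.0054 m
q''' = q' / (pi * r^2)
q''' = 404 / (pi * 0.0054^2)
q''' = 4.4101e+06 W/m^3

4.4101e+06


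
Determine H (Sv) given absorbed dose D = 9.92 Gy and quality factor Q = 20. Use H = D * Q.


H = D * Q
H = 9.92 * 20
H = 198.40 Sv

198.40


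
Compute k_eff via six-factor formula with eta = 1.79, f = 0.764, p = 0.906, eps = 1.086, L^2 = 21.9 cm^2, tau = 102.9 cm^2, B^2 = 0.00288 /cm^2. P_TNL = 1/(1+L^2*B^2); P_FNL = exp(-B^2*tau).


k_inf = eta*f*p*eps = 1.79*0.764*0.906*1.086 = 1.345564
P_TNL = 1/(1 + L^2*B^2) = 1/(1 + 21.9*0.00288) = 0.9406701
P_FNL = exp(-B^2*tau) = exp(-0.00288*102.9) = 0.7435257
k_eff = k_inf * P_TNL * P_FNL = 1.345564 * 0.9406701 * 0.7435257
k_eff = 0.94110

0.94110


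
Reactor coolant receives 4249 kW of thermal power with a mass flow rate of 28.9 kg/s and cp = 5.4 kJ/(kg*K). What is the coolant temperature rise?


dT = Q / (m_dot * cp)
dT = 4249 / (28.9 * 5.4)
dT = 27.227 C

27.227


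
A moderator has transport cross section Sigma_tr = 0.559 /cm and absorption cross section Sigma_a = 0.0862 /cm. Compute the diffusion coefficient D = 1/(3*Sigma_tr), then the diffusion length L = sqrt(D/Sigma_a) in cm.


D = 1 / (3 * Sigma_tr) = 1 / (3 * 0.559) = 0.5963029 cm
L = sqrt(D / Sigma_a)
L = sqrt(0.5963029 / 0.0862)
L = 2.6301 cm

2.6301


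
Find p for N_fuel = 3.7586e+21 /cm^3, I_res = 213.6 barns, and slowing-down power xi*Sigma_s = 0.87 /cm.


p = exp(-N * I * 1e-24 / (xi*Sigma_s))
p = exp(-3.7586e+21 * 213.6 * 1e-24 / 0.87)
p = 0.39740

0.39740


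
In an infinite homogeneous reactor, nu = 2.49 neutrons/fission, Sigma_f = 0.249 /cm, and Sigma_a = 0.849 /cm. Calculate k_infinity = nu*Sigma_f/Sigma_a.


k_inf = nu * Sigma_f / Sigma_a
k_inf = 2.49 * 0.249 / 0.849
k_inf = 0.73028

0.73028


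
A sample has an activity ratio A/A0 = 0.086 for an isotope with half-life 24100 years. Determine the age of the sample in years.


lambda = ln(2) / t_half = ln(2) / 24100 = 2.876129e-05 /yr
t = -ln(A/A0) / lambda
t = -ln(0.086) / 2.876129e-05
t = 85302 yr

85302


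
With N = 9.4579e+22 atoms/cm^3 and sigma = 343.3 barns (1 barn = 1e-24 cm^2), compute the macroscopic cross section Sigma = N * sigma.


Sigma = N * sigma_barns * 1e-24
Sigma = 9.4579e+22 * 343.3 * 1e-24
Sigma = 32.469 /cm

32.469


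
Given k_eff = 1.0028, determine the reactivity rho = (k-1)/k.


rho = (k_eff - 1) / k_eff
rho = (1.0028 - 1) / 1.0028
rho = 0.0027922

0.0027922


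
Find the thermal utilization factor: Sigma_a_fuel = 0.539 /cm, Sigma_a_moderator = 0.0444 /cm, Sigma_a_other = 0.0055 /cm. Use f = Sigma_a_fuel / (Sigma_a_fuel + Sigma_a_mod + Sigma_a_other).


f = Sigma_a_fuel / (Sigma_a_fuel + Sigma_a_mod + Sigma_a_other)
f = 0.539 / (0.539 + 0.0444 + 0.0055)
f = 0.91527

0.91527


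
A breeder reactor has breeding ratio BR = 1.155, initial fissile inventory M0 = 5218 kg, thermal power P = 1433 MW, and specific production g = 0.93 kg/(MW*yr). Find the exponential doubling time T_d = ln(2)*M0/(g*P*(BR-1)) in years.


Breeding gain G = BR - 1 = 1.155 - 1 = 0.155
Fissile production rate = g * P * G = 0.93 * 1433 * 0.155 = 206.56695 kg/yr
T_d = ln(2) * M0 / (g * P * G)
T_d = ln(2) * 5218 / 206.56695 = 17.509 yr

17.509


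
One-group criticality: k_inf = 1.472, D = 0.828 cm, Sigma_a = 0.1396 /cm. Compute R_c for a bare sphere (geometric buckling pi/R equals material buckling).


L^2 = D / Sigma_a = 0.828 / 0.1396 = 5.931232 cm^2
B_m^2 = (k_inf - 1) / L^2 = (1.472 - 1) / 5.931232 = 0.07957875 /cm^2
For a bare sphere: B_g = pi/R, so R_c = pi / sqrt(B_m^2)
R_c = pi / sqrt(0.07957875) = 11.137 cm

11.137


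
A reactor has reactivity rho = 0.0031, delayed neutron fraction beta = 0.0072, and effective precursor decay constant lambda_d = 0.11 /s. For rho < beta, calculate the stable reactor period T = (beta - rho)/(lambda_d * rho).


T = (beta - rho) / (lambda_d * rho)
T = (0.0072 - 0.0031) / (0.11 * 0.0031)
T = 12.023 s

12.023


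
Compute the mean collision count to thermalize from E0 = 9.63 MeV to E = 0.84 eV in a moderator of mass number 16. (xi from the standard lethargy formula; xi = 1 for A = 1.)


xi = 1 + (A-1)^2/(2A)*ln((A-1)/(A+1)) = 0.1199467 (for A = 16)
n = ln(E0/E) / xi
n = ln(9.63e6 / 0.84) / 0.1199467
n = ln(1.146429e+07) / 0.1199467 = 135.52

135.52


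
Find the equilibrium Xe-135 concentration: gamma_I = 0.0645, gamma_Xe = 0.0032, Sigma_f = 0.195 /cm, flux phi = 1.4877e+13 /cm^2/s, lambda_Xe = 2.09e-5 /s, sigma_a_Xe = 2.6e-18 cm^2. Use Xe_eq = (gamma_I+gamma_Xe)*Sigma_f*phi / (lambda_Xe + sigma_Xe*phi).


Xe_eq = (gamma_I + gamma_Xe) * Sigma_f * phi / (lambda_Xe + sigma_Xe * phi)
Numerator = (0.0645 + 0.0032) * 0.195 * 1.4877e+13 = 1.963987e+11
Denominator = 2.09e-5 + 2.6e-18 * 1.4877e+13 = 5.958020e-05
Xe_eq = 1.963987e+11 / 5.958020e-05 = 3.2964e+15 /cm^3

3.2964e+15


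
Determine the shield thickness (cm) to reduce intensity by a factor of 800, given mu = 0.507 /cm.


x = ln(factor) / mu
x = ln(800) / 0.507
x = 13.185 cm

13.185


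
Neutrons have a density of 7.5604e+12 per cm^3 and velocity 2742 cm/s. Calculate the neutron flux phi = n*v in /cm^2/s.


phi = n * v
phi = 7.5604e+12 * 2742
phi = 2.0731e+16 /cm^2/s

2.0731e+16


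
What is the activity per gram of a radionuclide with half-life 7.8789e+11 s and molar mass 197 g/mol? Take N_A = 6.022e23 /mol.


lambda = ln(2) / t_half = ln(2) / 7.8789e+11 = 8.797512e-13 /s
SA = lambda * N_A / M
SA = 8.797512e-13 * 6.022e23 / 197
SA = 2.6893e+09 Bq/g

2.6893e+09


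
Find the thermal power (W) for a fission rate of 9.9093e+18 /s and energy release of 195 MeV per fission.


P = fission_rate * E_MeV * 1.602e-13
P = 9.9093e+18 * 195 * 1.602e-13
P = 3.0956e+08 W

3.0956e+08


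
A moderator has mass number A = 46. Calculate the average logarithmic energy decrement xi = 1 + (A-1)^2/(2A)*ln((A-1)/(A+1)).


xi = 1 + (A-1)^2/(2A) * ln((A-1)/(A+1))
xi = 1 + (46-1)^2/(2*46) * ln((46-1)/(46 +1))
xi = 0.042855

0.042855


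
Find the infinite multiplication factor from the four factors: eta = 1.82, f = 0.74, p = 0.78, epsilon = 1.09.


k_inf = eta * f * p * epsilon
k_inf = 1.82 * 0.74 * 0.78 * 1.09
k_inf = 1.1450

1.1450


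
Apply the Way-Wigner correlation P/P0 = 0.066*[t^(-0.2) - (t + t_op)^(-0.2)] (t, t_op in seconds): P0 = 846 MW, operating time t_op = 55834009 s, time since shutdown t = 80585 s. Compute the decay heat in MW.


P/P0 = 0.066 * [t^(-0.2) - (t + t_op)^(-0.2)]
P/P0 = 0.066 * [80585^(-0.2) - (80585 + 55834009)^(-0.2)]
P/P0 = 0.066 * [0.1044117 - 0.02821597] = 0.005028918
P = 846 * 0.005028918 = 4.2545 MW

4.2545


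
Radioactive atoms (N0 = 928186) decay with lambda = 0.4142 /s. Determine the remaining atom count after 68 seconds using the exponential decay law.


N = N0 * exp(-lambda * t)
N = 928186 * exp(-0.4142 * 68)
N = 5.4384e-07

5.4384e-07


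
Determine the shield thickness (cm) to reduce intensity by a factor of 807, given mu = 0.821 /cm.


x = ln(factor) / mu
x = ln(807) / 0.821
x = 8.1526 cm

8.1526


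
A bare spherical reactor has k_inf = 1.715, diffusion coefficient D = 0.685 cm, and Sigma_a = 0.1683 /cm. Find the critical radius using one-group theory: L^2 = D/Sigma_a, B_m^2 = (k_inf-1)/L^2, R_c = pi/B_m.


L^2 = D / Sigma_a = 0.685 / 0.1683 = 4.070113 cm^2
B_m^2 = (k_inf - 1) / L^2 = (1.715 - 1) / 4.070113 = 0.1756708 /cm^2
For a bare sphere: B_g = pi/R, so R_c = pi / sqrt(B_m^2)
R_c = pi / sqrt(0.1756708) = 7.4955 cm

7.4955


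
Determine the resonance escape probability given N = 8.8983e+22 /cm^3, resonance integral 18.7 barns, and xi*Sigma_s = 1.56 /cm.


p = exp(-N * I * 1e-24 / (xi*Sigma_s))
p = exp(-8.8983e+22 * 18.7 * 1e-24 / 1.56)
p = 0.34416

0.34416


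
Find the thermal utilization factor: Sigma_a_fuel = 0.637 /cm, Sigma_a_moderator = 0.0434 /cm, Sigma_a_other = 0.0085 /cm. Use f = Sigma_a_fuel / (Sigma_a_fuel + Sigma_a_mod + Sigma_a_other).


f = Sigma_a_fuel / (Sigma_a_fuel + Sigma_a_mod + Sigma_a_other)
f = 0.637 / (0.637 + 0.0434 + 0.0085)
f = 0.92466

0.92466


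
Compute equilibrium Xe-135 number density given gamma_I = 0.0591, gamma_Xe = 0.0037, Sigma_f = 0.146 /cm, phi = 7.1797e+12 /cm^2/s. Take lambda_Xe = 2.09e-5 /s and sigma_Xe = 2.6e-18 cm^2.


Xe_eq = (gamma_I + gamma_Xe) * Sigma_f * phi / (lambda_Xe + sigma_Xe * phi)
Numerator = (0.0591 + 0.0037) * 0.146 * 7.1797e+12 = 6.582923e+10
Denominator = 2.09e-5 + 2.6e-18 * 7.1797e+12 = 3.956722e-05
Xe_eq = 6.582923e+10 / 3.956722e-05 = 1.6637e+15 /cm^3

1.6637e+15


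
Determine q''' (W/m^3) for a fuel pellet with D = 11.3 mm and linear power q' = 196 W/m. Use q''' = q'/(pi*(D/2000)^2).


r = D / 2 / 1000 = 11.3 / 2 / 1000 = 0.00565 m
q''' = q' / (pi * r^2)
q''' = 196 / (pi * 0.00565^2)
q''' = 1.9544e+06 W/m^3

1.9544e+06


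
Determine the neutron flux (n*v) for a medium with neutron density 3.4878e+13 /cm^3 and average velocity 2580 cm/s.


phi = n * v
phi = 3.4878e+13 * 2580
phi = 8.9985e+16 /cm^2/s

8.9985e+16


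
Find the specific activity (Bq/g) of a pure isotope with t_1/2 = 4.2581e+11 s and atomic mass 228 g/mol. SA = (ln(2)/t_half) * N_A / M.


lambda = ln(2) / t_half = ln(2) / 4.2581e+11 = 1.627832e-12 /s
SA = lambda * N_A / M
SA = 1.627832e-12 * 6.022e23 / 228
SA = 4.2995e+09 Bq/g

4.2995e+09


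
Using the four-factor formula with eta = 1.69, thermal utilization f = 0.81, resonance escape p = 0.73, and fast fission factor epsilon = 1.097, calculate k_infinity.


k_inf = eta * f * p * epsilon
k_inf = 1.69 * 0.81 * 0.73 * 1.097
k_inf = 1.0962

1.0962


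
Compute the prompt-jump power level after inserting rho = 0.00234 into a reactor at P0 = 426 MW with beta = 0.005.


P1/P0 = beta / (beta - rho)
P1/P0 = 0.005 / (0.005 - 0.00234) = 1.879699
P1 = 426 * 1.879699 = 800.75 MW

800.75


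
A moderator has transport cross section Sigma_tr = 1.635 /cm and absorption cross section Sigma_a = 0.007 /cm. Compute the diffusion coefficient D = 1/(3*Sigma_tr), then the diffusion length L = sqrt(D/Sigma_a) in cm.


D = 1 / (3 * Sigma_tr) = 1 / (3 * 1.635) = 0.2038736 cm
L = sqrt(D / Sigma_a)
L = sqrt(0.2038736 / 0.007)
L = 5.3967 cm

5.3967


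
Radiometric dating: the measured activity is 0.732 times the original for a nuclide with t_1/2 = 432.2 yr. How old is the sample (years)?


lambda = ln(2) / t_half = ln(2) / 432.2 = 0.001603765 /yr
t = -ln(A/A0) / lambda
t = -ln(0.732) / 0.001603765
t = 194.53 yr

194.53


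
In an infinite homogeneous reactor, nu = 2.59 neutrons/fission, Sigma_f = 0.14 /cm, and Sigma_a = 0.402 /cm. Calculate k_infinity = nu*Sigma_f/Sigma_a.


k_inf = nu * Sigma_f / Sigma_a
k_inf = 2.59 * 0.14 / 0.402
k_inf = 0.90199

0.90199


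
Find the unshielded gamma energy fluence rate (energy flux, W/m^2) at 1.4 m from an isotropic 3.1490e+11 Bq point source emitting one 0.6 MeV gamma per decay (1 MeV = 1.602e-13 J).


psi = A * E * 1.602e-13 / (4*pi*r^2)
psi = 3.1490e+11 * 0.6 * 1.602e-13 / (4*pi*1.4^2)
psi = 0.0012289 W/m^2

0.0012289


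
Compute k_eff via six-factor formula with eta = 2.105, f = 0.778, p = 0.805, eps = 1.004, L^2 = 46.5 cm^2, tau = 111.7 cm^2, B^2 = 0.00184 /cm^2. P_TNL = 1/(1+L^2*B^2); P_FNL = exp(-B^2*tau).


k_inf = eta*f*p*eps = 2.105*0.778*0.805*1.004 = 1.323614
P_TNL = 1/(1 + L^2*B^2) = 1/(1 + 46.5*0.00184) = 0.9211835
P_FNL = exp(-B^2*tau) = exp(-0.00184*111.7) = 0.8142173
k_eff = k_inf * P_TNL * P_FNL = 1.323614 * 0.9211835 * 0.8142173
k_eff = 0.99277

0.99277


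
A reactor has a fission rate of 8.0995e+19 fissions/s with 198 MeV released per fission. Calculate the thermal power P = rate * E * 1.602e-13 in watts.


P = fission_rate * E_MeV * 1.602e-13
P = 8.0995e+19 * 198 * 1.602e-13
P = 2.5691e+09 W

2.5691e+09


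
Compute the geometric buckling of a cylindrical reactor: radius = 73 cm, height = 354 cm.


B^2 = (2.405/R)^2 + (pi/H)^2
B^2 = (2.405/73)^2 + (pi/354)^2
B^2 = 0.0011641 /cm^2

0.0011641


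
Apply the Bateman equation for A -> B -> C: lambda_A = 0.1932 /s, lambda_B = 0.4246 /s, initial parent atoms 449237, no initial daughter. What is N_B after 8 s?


N_B(t) = lambda_A * N_A0 / (lambda_B - lambda_A) * [exp(-lambda_A*t) - exp(-lambda_B*t)]
exp(-0.1932*8) = 0.2131839; exp(-0.4246*8) = 0.03348024
N_B = 0.1932 * 449237 / (0.4246 - 0.1932) * (0.2131839 - 0.03348024)
N_B = 67403

67403


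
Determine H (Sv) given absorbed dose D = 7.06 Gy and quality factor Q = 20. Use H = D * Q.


H = D * Q
H = 7.06 * 20
H = 141.20 Sv

141.20


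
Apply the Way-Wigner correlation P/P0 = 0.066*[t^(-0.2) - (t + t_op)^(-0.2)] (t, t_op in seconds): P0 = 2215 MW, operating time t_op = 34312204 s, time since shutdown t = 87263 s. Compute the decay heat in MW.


P/P0 = 0.066 * [t^(-0.2) - (t + t_op)^(-0.2)]
P/P0 = 0.066 * [87263^(-0.2) - (87263 + 34312204)^(-0.2)]
P/P0 = 0.066 * [0.1027623 - 0.03109494] = 0.004730046
P = 2215 * 0.004730046 = 10.477 MW

10.477


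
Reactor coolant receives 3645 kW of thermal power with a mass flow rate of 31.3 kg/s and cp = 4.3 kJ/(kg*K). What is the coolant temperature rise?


dT = Q / (m_dot * cp)
dT = 3645 / (31.3 * 4.3)
dT = 27.082 C

27.082


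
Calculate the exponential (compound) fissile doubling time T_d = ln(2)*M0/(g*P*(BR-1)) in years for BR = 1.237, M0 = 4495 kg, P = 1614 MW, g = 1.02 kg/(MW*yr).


Breeding gain G = BR - 1 = 1.237 - 1 = 0.237
Fissile production rate = g * P * G = 1.02 * 1614 * 0.237 = 390.16836 kg/yr
T_d = ln(2) * M0 / (g * P * G)
T_d = ln(2) * 4495 / 390.16836 = 7.9855 yr

7.9855


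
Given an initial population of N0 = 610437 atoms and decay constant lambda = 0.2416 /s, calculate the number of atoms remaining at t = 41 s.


N = N0 * exp(-lambda * t)
N = 610437 * exp(-0.2416 * 41)
N = 30.457

30.457


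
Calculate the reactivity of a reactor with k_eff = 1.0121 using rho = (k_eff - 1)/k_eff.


rho = (k_eff - 1) / k_eff
rho = (1.0121 - 1) / 1.0121
rho = 0.011955

0.011955


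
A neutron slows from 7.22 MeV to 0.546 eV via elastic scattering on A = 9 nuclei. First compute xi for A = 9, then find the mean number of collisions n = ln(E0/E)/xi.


xi = 1 + (A-1)^2/(2A)*ln((A-1)/(A+1)) = 0.2066007 (for A = 9)
n = ln(E0/E) / xi
n = ln(7.22e6 / 0.546) / 0.2066007
n = ln(1.322344e+07) / 0.2066007 = 79.368

79.368


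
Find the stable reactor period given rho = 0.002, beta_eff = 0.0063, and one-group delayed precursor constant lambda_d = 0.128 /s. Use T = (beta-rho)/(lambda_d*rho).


T = (beta - rho) / (lambda_d * rho)
T = (0.0063 - 0.002) / (0.128 * 0.002)
T = 16.797 s

16.797


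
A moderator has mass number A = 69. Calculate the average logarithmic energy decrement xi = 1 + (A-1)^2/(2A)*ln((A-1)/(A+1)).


xi = 1 + (A-1)^2/(2A) * ln((A-1)/(A+1))
xi = 1 + (69-1)^2/(2*69) * ln((69-1)/(69 +1))
xi = 0.028707

0.028707


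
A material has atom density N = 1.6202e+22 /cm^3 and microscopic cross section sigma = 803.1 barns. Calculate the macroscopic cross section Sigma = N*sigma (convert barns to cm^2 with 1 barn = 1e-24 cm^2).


Sigma = N * sigma_barns * 1e-24
Sigma = 1.6202e+22 * 803.1 * 1e-24
Sigma = 13.012 /cm

13.012


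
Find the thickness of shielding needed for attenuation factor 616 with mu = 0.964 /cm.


x = ln(factor) / mu
x = ln(616) / 0.964
x = 6.6631 cm

6.6631


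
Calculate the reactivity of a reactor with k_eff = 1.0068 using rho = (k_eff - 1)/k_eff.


rho = (k_eff - 1) / k_eff
rho = (1.0068 - 1) / 1.0068
rho = 0.0067541

0.0067541


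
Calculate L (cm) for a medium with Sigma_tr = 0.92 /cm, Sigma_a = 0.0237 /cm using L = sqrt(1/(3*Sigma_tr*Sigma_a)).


D = 1 / (3 * Sigma_tr) = 1 / (3 * 0.92) = 0.3623188 cm
L = sqrt(D / Sigma_a)
L = sqrt(0.3623188 / 0.0237)
L = 3.9100 cm

3.9100


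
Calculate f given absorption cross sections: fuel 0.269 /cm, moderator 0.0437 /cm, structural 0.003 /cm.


f = Sigma_a_fuel / (Sigma_a_fuel + Sigma_a_mod + Sigma_a_other)
f = 0.269 / (0.269 + 0.0437 + 0.003)
f = 0.85207

0.85207


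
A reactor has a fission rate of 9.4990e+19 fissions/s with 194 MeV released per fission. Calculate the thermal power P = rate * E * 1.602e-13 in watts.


P = fission_rate * E_MeV * 1.602e-13
P = 9.4990e+19 * 194 * 1.602e-13
P = 2.9522e+09 W

2.9522e+09


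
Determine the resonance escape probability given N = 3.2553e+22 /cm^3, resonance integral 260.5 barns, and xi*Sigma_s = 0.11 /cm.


p = exp(-N * I * 1e-24 / (xi*Sigma_s))
p = exp(-3.2553e+22 * 260.5 * 1e-24 / 0.11)
p = 3.3084e-34

3.3084e-34


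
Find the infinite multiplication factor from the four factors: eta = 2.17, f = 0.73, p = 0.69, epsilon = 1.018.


k_inf = eta * f * p * epsilon
k_inf = 2.17 * 0.73 * 0.69 * 1.018
k_inf = 1.1127

1.1127


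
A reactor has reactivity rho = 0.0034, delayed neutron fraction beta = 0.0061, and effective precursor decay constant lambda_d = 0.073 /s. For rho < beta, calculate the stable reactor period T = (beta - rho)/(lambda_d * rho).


T = (beta - rho) / (lambda_d * rho)
T = (0.0061 - 0.0034) / (0.073 * 0.0034)
T = 10.878 s

10.878


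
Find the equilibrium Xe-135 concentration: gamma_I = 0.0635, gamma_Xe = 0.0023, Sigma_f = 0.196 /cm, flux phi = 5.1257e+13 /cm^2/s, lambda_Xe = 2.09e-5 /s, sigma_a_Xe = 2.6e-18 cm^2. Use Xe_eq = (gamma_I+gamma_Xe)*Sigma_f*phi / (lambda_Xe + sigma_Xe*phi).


Xe_eq = (gamma_I + gamma_Xe) * Sigma_f * phi / (lambda_Xe + sigma_Xe * phi)
Numerator = (0.0635 + 0.0023) * 0.196 * 5.1257e+13 = 6.610513e+11
Denominator = 2.09e-5 + 2.6e-18 * 5.1257e+13 = 1.541682e-04
Xe_eq = 6.610513e+11 / 1.541682e-04 = 4.2879e+15 /cm^3

4.2879e+15


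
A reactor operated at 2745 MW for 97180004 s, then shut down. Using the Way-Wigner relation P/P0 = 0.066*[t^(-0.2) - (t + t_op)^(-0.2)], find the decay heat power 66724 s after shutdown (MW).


P/P0 = 0.066 * [t^(-0.2) - (t + t_op)^(-0.2)]
P/P0 = 0.066 * [66724^(-0.2) - (66724 + 97180004)^(-0.2)]
P/P0 = 0.066 * [0.1084285 - 0.02525951] = 0.005489153
P = 2745 * 0.005489153 = 15.068 MW

15.068


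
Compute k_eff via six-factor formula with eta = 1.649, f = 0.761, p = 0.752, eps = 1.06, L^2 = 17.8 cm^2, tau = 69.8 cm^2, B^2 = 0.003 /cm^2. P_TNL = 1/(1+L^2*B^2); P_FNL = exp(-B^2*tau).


k_inf = eta*f*p*eps = 1.649*0.761*0.752*1.06 = 1.000297
P_TNL = 1/(1 + L^2*B^2) = 1/(1 + 17.8*0.003) = 0.9493070
P_FNL = exp(-B^2*tau) = exp(-0.003*69.8) = 0.8110707
k_eff = k_inf * P_TNL * P_FNL = 1.000297 * 0.9493070 * 0.8110707
k_eff = 0.77018

0.77018


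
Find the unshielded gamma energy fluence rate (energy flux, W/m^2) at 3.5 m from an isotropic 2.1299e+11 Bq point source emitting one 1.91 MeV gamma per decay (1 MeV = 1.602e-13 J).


psi = A * E * 1.602e-13 / (4*pi*r^2)
psi = 2.1299e+11 * 1.91 * 1.602e-13 / (4*pi*3.5^2)
psi = 4.2336e-04 W/m^2

4.2336e-04


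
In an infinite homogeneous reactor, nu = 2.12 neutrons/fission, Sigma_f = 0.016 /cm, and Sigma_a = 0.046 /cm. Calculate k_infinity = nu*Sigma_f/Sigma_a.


k_inf = nu * Sigma_f / Sigma_a
k_inf = 2.12 * 0.016 / 0.046
k_inf = 0.73739

0.73739


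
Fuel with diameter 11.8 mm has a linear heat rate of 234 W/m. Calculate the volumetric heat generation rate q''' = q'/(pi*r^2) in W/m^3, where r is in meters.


r = D / 2 / 1000 = 11.8 / 2 / 1000 = 0.0059 m
q''' = q' / (pi * r^2)
q''' = 234 / (pi * 0.0059^2)
q''' = 2.1397e+06 W/m^3

2.1397e+06


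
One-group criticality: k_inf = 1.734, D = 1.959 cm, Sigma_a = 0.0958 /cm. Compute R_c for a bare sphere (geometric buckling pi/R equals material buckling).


L^2 = D / Sigma_a = 1.959 / 0.0958 = 20.44885 cm^2
B_m^2 = (k_inf - 1) / L^2 = (1.734 - 1) / 20.44885 = 0.03589444 /cm^2
For a bare sphere: B_g = pi/R, so R_c = pi / sqrt(B_m^2)
R_c = pi / sqrt(0.03589444) = 16.582 cm

16.582


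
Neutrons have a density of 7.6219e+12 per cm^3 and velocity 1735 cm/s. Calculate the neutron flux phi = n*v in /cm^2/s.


phi = n * v
phi = 7.6219e+12 * 1735
phi = 1.3224e+16 /cm^2/s

1.3224e+16


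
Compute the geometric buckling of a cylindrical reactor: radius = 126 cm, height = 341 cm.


B^2 = (2.405/R)^2 + (pi/H)^2
B^2 = (2.405/126)^2 + (pi/341)^2
B^2 = 4.4920e-04 /cm^2

4.4920e-04


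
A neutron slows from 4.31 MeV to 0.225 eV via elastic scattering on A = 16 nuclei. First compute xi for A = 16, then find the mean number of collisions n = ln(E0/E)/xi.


xi = 1 + (A-1)^2/(2A)*ln((A-1)/(A+1)) = 0.1199467 (for A = 16)
n = ln(E0/E) / xi
n = ln(4.31e6 / 0.225) / 0.1199467
n = ln(1.915556e+07) / 0.1199467 = 139.80

139.80


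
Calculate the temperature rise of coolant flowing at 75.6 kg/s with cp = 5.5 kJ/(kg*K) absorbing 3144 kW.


dT = Q / (m_dot * cp)
dT = 3144 / (75.6 * 5.5)
dT = 7.5613 C

7.5613


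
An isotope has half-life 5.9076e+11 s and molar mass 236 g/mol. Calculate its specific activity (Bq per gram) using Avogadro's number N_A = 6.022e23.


lambda = ln(2) / t_half = ln(2) / 5.9076e+11 = 1.173314e-12 /s
SA = lambda * N_A / M
SA = 1.173314e-12 * 6.022e23 / 236
SA = 2.9939e+09 Bq/g

2.9939e+09


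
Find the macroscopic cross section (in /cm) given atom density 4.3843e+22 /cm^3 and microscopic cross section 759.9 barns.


Sigma = N * sigma_barns * 1e-24
Sigma = 4.3843e+22 * 759.9 * 1e-24
Sigma = 33.316 /cm

33.316


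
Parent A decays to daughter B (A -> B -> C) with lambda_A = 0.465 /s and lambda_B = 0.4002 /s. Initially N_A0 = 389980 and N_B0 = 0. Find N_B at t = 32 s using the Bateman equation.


N_B(t) = lambda_A * N_A0 / (lambda_B - lambda_A) * [exp(-lambda_A*t) - exp(-lambda_B*t)]
exp(-0.465*32) = 3.449039e-07; exp(-0.4002*32) = 2.743160e-06
N_B = 0.465 * 389980 / (0.4002 - 0.465) * (3.449039e-07 - 2.743160e-06)
N_B = 6.7114

6.7114


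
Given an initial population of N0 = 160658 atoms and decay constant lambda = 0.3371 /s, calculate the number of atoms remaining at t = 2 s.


N = N0 * exp(-lambda * t)
N = 160658 * exp(-0.3371 * 2)
N = 81866

81866


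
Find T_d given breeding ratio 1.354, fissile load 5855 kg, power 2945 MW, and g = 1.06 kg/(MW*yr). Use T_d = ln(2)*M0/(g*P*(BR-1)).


Breeding gain G = BR - 1 = 1.354 - 1 = 0.354
Fissile production rate = g * P * G = 1.06 * 2945 * 0.354 = 1105.0818 kg/yr
T_d = ln(2) * M0 / (g * P * G)
T_d = ln(2) * 5855 / 1105.0818 = 3.6725 yr

3.6725


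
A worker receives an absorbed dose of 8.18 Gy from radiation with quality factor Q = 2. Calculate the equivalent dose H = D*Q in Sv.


H = D * Q
H = 8.18 * 2
H = 16.360 Sv

16.360


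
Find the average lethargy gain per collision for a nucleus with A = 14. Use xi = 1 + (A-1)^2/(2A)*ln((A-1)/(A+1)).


xi = 1 + (A-1)^2/(2A) * ln((A-1)/(A+1))
xi = 1 + (14-1)^2/(2*14) * ln((14-1)/(14 +1))
xi = 0.13628

0.13628


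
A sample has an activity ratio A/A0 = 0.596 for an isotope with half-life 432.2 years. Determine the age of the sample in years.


lambda = ln(2) / t_half = ln(2) / 432.2 = 0.001603765 /yr
t = -ln(A/A0) / lambda
t = -ln(0.596) / 0.001603765
t = 322.69 yr

322.69


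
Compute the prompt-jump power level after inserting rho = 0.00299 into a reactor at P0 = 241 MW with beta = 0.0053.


P1/P0 = beta / (beta - rho)
P1/P0 = 0.0053 / (0.0053 - 0.00299) = 2.294372
P1 = 241 * 2.294372 = 552.94 MW

552.94


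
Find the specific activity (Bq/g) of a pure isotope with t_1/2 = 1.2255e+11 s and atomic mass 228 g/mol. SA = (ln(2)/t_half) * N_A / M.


lambda = ln(2) / t_half = ln(2) / 1.2255e+11 = 5.656036e-12 /s
SA = lambda * N_A / M
SA = 5.656036e-12 * 6.022e23 / 228
SA = 1.4939e+10 Bq/g

1.4939e+10


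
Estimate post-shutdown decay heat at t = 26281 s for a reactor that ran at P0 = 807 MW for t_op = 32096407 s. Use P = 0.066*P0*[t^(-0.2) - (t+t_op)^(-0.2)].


P/P0 = 0.066 * [t^(-0.2) - (t + t_op)^(-0.2)]
P/P0 = 0.066 * [26281^(-0.2) - (26281 + 32096407)^(-0.2)]
P/P0 = 0.066 * [0.1306386 - 0.03152373] = 0.006541581
P = 807 * 0.006541581 = 5.2791 MW

5.2791


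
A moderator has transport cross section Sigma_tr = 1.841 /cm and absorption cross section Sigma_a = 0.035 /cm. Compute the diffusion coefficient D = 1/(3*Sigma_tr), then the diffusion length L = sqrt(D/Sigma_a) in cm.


D = 1 / (3 * Sigma_tr) = 1 / (3 * 1.841) = 0.1810610 cm
L = sqrt(D / Sigma_a)
L = sqrt(0.1810610 / 0.035)
L = 2.2745 cm

2.2745


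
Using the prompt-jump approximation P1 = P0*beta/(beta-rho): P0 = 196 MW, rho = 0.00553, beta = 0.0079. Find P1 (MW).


P1/P0 = beta / (beta - rho)
P1/P0 = 0.0079 / (0.0079 - 0.00553) = 3.333333
P1 = 196 * 3.333333 = 653.33 MW

653.33


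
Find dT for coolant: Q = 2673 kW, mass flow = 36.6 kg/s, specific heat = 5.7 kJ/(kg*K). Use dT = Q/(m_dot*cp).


dT = Q / (m_dot * cp)
dT = 2673 / (36.6 * 5.7)
dT = 12.813 C

12.813


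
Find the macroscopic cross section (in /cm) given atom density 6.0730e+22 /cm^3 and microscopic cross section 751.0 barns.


Sigma = N * sigma_barns * 1e-24
Sigma = 6.0730e+22 * 751.0 * 1e-24
Sigma = 45.608 /cm

45.608


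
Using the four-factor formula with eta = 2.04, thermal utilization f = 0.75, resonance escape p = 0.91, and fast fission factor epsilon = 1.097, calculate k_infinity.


k_inf = eta * f * p * epsilon
k_inf = 2.04 * 0.75 * 0.91 * 1.097
k_inf = 1.5274

1.5274


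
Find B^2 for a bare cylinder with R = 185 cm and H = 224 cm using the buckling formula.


B^2 = (2.405/R)^2 + (pi/H)^2
B^2 = (2.405/185)^2 + (pi/224)^2
B^2 = 3.6570e-04 /cm^2

3.6570e-04


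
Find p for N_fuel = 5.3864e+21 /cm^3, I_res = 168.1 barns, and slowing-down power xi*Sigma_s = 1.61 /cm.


p = exp(-N * I * 1e-24 / (xi*Sigma_s))
p = exp(-5.3864e+21 * 168.1 * 1e-24 / 1.61)
p = 0.56984

0.56984


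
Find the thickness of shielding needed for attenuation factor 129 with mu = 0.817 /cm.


x = ln(factor) / mu
x = ln(129) / 0.817
x = 5.9484 cm

5.9484


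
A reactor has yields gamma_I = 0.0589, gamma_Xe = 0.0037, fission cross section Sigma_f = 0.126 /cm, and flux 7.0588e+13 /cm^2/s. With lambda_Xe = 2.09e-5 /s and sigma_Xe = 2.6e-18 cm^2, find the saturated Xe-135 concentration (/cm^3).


Xe_eq = (gamma_I + gamma_Xe) * Sigma_f * phi / (lambda_Xe + sigma_Xe * phi)
Numerator = (0.0589 + 0.0037) * 0.126 * 7.0588e+13 = 5.567699e+11
Denominator = 2.09e-5 + 2.6e-18 * 7.0588e+13 = 2.044288e-04
Xe_eq = 5.567699e+11 / 2.044288e-04 = 2.7235e+15 /cm^3

2.7235e+15


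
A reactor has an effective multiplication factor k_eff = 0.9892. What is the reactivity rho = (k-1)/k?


rho = (k_eff - 1) / k_eff
rho = (0.9892 - 1) / 0.9892
rho = -0.010918

-0.010918


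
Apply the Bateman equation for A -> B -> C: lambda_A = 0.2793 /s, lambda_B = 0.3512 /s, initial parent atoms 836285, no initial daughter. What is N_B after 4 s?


N_B(t) = lambda_A * N_A0 / (lambda_B - lambda_A) * [exp(-lambda_A*t) - exp(-lambda_B*t)]
exp(-0.2793*4) = 0.3271947; exp(-0.3512*4) = 0.2454161
N_B = 0.2793 * 836285 / (0.3512 - 0.2793) * (0.3271947 - 0.2454161)
N_B = 265666

265666


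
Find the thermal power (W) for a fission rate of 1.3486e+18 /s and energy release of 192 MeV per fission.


P = fission_rate * E_MeV * 1.602e-13
P = 1.3486e+18 * 192 * 1.602e-13
P = 4.1481e+07 W

4.1481e+07


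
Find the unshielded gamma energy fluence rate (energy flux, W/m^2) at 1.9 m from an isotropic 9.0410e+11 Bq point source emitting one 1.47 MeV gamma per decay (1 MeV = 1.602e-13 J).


psi = A * E * 1.602e-13 / (4*pi*r^2)
psi = 9.0410e+11 * 1.47 * 1.602e-13 / (4*pi*1.9^2)
psi = 0.0046933 W/m^2

0.0046933


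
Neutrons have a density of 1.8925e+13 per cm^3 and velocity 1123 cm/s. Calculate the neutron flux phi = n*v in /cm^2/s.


phi = n * v
phi = 1.8925e+13 * 1123
phi = 2.1253e+16 /cm^2/s

2.1253e+16


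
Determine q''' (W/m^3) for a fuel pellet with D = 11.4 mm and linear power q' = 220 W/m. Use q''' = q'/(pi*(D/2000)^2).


r = D / 2 / 1000 = 11.4 / 2 / 1000 = 0.0057 m
q''' = q' / (pi * r^2)
q''' = 220 / (pi * 0.0057^2)
q''' = 2.1554e+06 W/m^3

2.1554e+06


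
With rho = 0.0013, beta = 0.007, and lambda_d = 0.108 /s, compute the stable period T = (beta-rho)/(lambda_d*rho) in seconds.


T = (beta - rho) / (lambda_d * rho)
T = (0.007 - 0.0013) / (0.108 * 0.0013)
T = 40.598 s

40.598


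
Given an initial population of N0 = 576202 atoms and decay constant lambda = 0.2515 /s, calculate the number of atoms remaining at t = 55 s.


N = N0 * exp(-lambda * t)
N = 576202 * exp(-0.2515 * 55)
N = 0.56650

0.56650


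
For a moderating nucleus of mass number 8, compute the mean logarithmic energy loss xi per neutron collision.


xi = 1 + (A-1)^2/(2A) * ln((A-1)/(A+1))
xi = 1 + (8-1)^2/(2*8) * ln((8-1)/(8 +1))
xi = 0.23035

0.23035


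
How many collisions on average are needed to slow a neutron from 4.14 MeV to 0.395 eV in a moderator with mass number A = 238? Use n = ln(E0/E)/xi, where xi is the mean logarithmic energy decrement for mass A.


xi = 1 + (A-1)^2/(2A)*ln((A-1)/(A+1)) = 0.008379872 (for A = 238)
n = ln(E0/E) / xi
n = ln(4.14e6 / 0.395) / 0.008379872
n = ln(1.048101e+07) / 0.008379872 = 1929.0

1929.0


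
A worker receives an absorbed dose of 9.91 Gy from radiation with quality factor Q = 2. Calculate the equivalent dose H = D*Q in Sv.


H = D * Q
H = 9.91 * 2
H = 19.820 Sv

19.820


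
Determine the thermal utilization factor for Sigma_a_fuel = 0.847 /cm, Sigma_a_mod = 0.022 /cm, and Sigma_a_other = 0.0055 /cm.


f = Sigma_a_fuel / (Sigma_a_fuel + Sigma_a_mod + Sigma_a_other)
f = 0.847 / (0.847 + 0.022 + 0.0055)
f = 0.96855

0.96855


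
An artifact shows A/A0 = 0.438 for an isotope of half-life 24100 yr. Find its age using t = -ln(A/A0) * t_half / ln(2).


lambda = ln(2) / t_half = ln(2) / 24100 = 2.876129e-05 /yr
t = -ln(A/A0) / lambda
t = -ln(0.438) / 2.876129e-05
t = 28703 yr

28703


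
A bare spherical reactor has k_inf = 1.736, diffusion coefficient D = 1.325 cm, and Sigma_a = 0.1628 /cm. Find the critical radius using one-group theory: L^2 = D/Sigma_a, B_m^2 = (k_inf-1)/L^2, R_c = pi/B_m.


L^2 = D / Sigma_a = 1.325 / 0.1628 = 8.138821 cm^2
B_m^2 = (k_inf - 1) / L^2 = (1.736 - 1) / 8.138821 = 0.09043079 /cm^2
For a bare sphere: B_g = pi/R, so R_c = pi / sqrt(B_m^2)
R_c = pi / sqrt(0.09043079) = 10.447 cm

10.447


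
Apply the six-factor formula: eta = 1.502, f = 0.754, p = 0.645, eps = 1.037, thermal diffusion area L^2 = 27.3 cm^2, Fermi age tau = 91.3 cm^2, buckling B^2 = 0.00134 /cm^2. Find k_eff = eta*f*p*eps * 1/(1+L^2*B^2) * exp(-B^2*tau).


k_inf = eta*f*p*eps = 1.502*0.754*0.645*1.037 = 0.7574950
P_TNL = 1/(1 + L^2*B^2) = 1/(1 + 27.3*0.00134) = 0.9647090
P_FNL = exp(-B^2*tau) = exp(-0.00134*91.3) = 0.8848457
k_eff = k_inf * P_TNL * P_FNL = 0.7574950 * 0.9647090 * 0.8848457
k_eff = 0.64661

0.64661
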